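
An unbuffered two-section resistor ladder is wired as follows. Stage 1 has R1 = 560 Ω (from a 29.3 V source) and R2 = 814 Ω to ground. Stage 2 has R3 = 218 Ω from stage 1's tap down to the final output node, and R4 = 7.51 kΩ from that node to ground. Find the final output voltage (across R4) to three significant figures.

Stage 2 presents R3+R4 = 7728 Ω as a load on stage 1's tap.
Stage 1's lower leg becomes R2‖(R3+R4) = 736.4 Ω, so V_mid = 29.3 × 736.4/1296 = 16.64 V.
Stage 2 is itself unloaded: V_out = V_mid × R4/(R3+R4) = 16.64 × 7510/7728 = 16.2 V.

V_out ≈ 16.2 V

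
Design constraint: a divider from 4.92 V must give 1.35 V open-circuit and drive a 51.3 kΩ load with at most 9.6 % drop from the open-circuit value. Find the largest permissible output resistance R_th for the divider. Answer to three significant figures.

R_th ≤ 5.45 kΩ

Loading drop = R_th/(R_th + R_L) ≤ 0.0960, so R_th ≤ R_L · ε/(1−ε) = 51.3 kΩ × 0.0960/0.9040 = 5.45 kΩ.
(Any R1, R2 with R2/(R1+R2) = 0.274 and R1‖R2 ≤ 5.45 kΩ will meet the spec.)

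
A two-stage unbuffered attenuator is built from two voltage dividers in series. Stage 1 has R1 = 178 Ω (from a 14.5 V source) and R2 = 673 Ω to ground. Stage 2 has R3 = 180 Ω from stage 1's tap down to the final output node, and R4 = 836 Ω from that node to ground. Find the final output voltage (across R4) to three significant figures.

Stage 2 presents R3+R4 = 1016 Ω as a load on stage 1's tap.
Stage 1's lower leg becomes R2‖(R3+R4) = 404.8 Ω, so V_mid = 14.5 × 404.8/582.8 = 10.07 V.
Stage 2 is itself unloaded: V_out = V_mid × R4/(R3+R4) = 10.07 × 836/1016 = 8.29 V.

V_out ≈ 8.29 V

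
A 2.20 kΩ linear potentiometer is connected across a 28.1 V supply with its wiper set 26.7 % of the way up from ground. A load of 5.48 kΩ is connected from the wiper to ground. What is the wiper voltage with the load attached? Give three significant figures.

V ≈ 6.96 V

The wiper splits the pot into (1−α)R = 1613 Ω above and αR = 587.4 Ω below.
Lower section ‖ load = 530.5 Ω.
V_wiper = 28.1 × 530.5/(1613 + 530.5) = 6.96 V.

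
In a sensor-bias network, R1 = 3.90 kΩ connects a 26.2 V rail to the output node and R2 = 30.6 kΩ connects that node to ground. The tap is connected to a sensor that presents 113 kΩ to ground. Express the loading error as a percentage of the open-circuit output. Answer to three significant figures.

The divider's output (Thévenin) resistance is R1‖R2 = 3.459 kΩ.
Fractional drop under load = R_th/(R_th + R_L) = 3.459 / (3.459 + 113) = 0.02970.
So the output falls by 2.97 %.

2.97 %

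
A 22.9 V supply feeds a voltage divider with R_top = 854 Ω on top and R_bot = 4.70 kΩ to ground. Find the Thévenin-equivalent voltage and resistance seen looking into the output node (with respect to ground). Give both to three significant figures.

V_th = 19.4 V, R_th = 723 Ω

V_th is the open-circuit tap voltage: 22.9 × 4700/(854 + 4700) = 19.4 V.
With the supply zeroed, R_top and R_bot appear in parallel from the tap: R_th = R_top‖R_bot = (854 × 4700)/5554 = 723 Ω.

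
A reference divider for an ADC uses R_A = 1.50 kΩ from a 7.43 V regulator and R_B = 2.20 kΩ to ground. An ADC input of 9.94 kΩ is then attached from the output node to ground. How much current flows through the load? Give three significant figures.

I_L ≈ 0.408 mA

R_B‖R_L = 1.801 kΩ; V_out = 7.43 × 1.801/3.301 = 4.054 V.
I_L = V_out / R_L = 4.054 / 9.94 kΩ = 0.408 mA.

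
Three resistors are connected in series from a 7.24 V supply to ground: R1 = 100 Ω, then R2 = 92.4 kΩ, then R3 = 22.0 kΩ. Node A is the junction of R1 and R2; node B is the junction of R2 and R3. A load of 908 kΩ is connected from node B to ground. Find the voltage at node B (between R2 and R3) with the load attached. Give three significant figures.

At node B, R3 is in parallel with the load: R3‖R_L = 21480 Ω.
Below node A the resistance is R2 + (R3‖R_L) = 113900 Ω, so V_A = 7.24 × 113900/114000 = 7.234 V.
Then V_B = V_A × (R3‖R_L)/(R2 + R3‖R_L) = 7.234 × 21480/113900 = 1.36 V.

V ≈ 1.36 V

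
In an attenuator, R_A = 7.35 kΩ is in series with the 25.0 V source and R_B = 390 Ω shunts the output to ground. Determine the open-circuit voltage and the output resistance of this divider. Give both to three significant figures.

V_th = 1.26 V, R_th = 370 Ω

V_th is the open-circuit tap voltage: 25.0 × 390/(7350 + 390) = 1.26 V.
With the supply zeroed, R_A and R_B appear in parallel from the tap: R_th = R_A‖R_B = (7350 × 390)/7740 = 370 Ω.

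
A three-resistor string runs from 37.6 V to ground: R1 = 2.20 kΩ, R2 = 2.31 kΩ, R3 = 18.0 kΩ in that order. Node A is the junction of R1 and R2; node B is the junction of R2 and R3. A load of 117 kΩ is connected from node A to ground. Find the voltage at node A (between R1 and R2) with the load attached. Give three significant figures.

V ≈ 33.4 V

Below node A the series string R2+R3 = 20.31 kΩ sits in parallel with the 117 kΩ load: 17.31 kΩ.
V_A = 37.6 × 17.31/(2.20 + 17.31) = 33.4 V.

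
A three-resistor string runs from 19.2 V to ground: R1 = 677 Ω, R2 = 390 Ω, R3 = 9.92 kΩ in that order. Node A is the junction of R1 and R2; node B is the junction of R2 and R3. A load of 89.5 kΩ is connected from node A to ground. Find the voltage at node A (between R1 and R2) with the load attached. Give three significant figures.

Below node A the series string R2+R3 = 10310 Ω sits in parallel with the 89500 Ω load: 9245 Ω.
V_A = 19.2 × 9245/(677 + 9245) = 17.9 V.

V ≈ 17.9 V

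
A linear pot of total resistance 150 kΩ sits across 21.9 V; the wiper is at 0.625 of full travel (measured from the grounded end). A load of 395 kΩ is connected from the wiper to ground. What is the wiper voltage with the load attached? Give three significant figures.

V ≈ 12.6 V

The wiper splits the pot into (1−α)R = 56.25 kΩ above and αR = 93.75 kΩ below.
Lower section ‖ load = 75.77 kΩ.
V_wiper = 21.9 × 75.77/(56.25 + 75.77) = 12.6 V.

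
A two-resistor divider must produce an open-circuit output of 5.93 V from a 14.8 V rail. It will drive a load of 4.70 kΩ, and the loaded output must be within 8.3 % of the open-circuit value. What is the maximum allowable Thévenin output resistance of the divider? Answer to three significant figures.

Loading drop = R_th/(R_th + R_L) ≤ 0.0830, so R_th ≤ R_L · ε/(1−ε) = 4.70 kΩ × 0.0830/0.9170 = 425 Ω.
(Any R1, R2 with R2/(R1+R2) = 0.401 and R1‖R2 ≤ 425 Ω will meet the spec.)

R_th ≤ 425 Ω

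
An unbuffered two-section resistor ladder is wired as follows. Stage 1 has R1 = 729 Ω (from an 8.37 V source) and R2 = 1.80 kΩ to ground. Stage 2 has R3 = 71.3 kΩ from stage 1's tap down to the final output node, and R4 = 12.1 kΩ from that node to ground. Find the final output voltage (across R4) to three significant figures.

V_out ≈ 0.859 V

Stage 2 presents R3+R4 = 83400 Ω as a load on stage 1's tap.
Stage 1's lower leg becomes R2‖(R3+R4) = 1762 Ω, so V_mid = 8.37 × 1762/2491 = 5.920 V.
Stage 2 is itself unloaded: V_out = V_mid × R4/(R3+R4) = 5.920 × 12100/83400 = 0.859 V.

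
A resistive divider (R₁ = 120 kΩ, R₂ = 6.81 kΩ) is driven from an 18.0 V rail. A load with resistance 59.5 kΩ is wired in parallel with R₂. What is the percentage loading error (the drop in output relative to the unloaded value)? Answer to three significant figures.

9.77 %

Unloaded V = 18.0 × 6.81/126.8 = 0.96664 V.
Loaded: R₂‖R_L = 6.111 kΩ, giving V = 18.0 × 6.111/126.1 = 0.87218 V.
Drop = (0.96664 − 0.87218) / 0.96664 = 9.77 %.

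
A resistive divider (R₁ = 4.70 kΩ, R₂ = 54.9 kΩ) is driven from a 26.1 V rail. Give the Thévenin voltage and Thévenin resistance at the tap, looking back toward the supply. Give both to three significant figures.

V_th is the open-circuit tap voltage: 26.1 × 54.9/(4.70 + 54.9) = 24.0 V.
With the supply zeroed, R₁ and R₂ appear in parallel from the tap: R_th = R₁‖R₂ = (4.70 × 54.9)/59.60 = 4.33 kΩ.

V_th = 24.0 V, R_th = 4.33 kΩ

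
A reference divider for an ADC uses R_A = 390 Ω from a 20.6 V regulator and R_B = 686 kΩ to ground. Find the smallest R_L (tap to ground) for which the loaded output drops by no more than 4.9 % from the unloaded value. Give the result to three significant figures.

R_L(min) ≈ 7.56 kΩ

Output resistance R_th = R_A‖R_B = (390 × 686000)/686400 = 389.8 Ω.
The fractional drop is R_th/(R_th + R_L); requiring this ≤ 0.0490 gives R_L ≥ R_th(1/0.0490 − 1) = 389.8 × 19.41 = 7.56 kΩ.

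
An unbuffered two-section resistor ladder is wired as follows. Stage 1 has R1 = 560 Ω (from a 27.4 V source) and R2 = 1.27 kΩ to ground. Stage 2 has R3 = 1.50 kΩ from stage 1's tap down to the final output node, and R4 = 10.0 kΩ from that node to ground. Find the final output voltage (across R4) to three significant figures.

V_out ≈ 16.0 V

Stage 2 presents R3+R4 = 11500 Ω as a load on stage 1's tap.
Stage 1's lower leg becomes R2‖(R3+R4) = 1144 Ω, so V_mid = 27.4 × 1144/1704 = 18.39 V.
Stage 2 is itself unloaded: V_out = V_mid × R4/(R3+R4) = 18.39 × 10000/11500 = 16.0 V.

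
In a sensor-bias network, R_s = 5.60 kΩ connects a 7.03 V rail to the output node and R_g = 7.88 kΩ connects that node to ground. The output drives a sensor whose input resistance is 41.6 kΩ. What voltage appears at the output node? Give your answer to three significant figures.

V_out ≈ 3.81 V

The load sits in parallel with R_g: R_g‖R_L = (7.88 × 41.6) / (7.88 + 41.6) = 6.625 kΩ.
V_out = 7.03 × 6.625 / (5.60 + 6.625) = 7.03 × 6.625/12.23 = 3.81 V.
(Unloaded it would have been 4.11 V.)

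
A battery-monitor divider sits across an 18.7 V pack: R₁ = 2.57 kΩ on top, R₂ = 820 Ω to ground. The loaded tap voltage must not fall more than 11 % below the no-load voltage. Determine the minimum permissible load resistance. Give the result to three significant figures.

R_L(min) ≈ 5.03 kΩ

Output resistance R_th = R₁‖R₂ = (2570 × 820)/3390 = 621.7 Ω.
The fractional drop is R_th/(R_th + R_L); requiring this ≤ 0.110 gives R_L ≥ R_th(1/0.110 − 1) = 621.7 × 8.091 = 5.03 kΩ.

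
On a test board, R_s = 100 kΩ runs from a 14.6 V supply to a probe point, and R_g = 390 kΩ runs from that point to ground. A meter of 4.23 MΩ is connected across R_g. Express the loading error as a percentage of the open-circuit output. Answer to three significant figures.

1.85 %

The divider's output (Thévenin) resistance is R_s‖R_g = 79.59 kΩ.
Fractional drop under load = R_th/(R_th + R_L) = 79.59 / (79.59 + 4230) = 0.01847.
So the output falls by 1.85 %.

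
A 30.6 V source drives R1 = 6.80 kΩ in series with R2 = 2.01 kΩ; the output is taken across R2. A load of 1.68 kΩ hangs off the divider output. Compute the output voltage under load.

The load sits in parallel with R2: R2‖R_L = (2.01 × 1.68) / (2.01 + 1.68) = 0.9151 kΩ.
V_out = 30.6 × 0.9151 / (6.80 + 0.9151) = 30.6 × 0.9151/7.715 = 3.63 V.

V_out ≈ 3.63 V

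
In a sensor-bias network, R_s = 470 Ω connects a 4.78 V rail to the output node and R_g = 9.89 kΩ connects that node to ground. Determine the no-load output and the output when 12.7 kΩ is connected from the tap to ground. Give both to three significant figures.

Unloaded: 4.56 V; loaded: 4.41 V

Open-circuit: V = 4.78 × 9890/(470 + 9890) = 4.56 V.
With the load, R_g becomes R_g‖R_L = 5560 Ω, so V = 4.78 × 5560/6030 = 4.41 V.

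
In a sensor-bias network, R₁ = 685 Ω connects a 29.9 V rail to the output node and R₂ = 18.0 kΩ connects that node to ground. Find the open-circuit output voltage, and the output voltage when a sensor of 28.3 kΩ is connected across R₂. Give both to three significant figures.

Unloaded: 28.8 V; loaded: 28.1 V

Open-circuit: V = 29.9 × 18000/(685 + 18000) = 28.8 V.
With the load, R₂ becomes R₂‖R_L = 11000 Ω, so V = 29.9 × 11000/11690 = 28.1 V.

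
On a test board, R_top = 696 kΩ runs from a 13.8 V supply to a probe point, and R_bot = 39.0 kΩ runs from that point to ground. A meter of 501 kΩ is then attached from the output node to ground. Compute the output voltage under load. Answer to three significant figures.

The load sits in parallel with R_bot: R_bot‖R_L = (39.0 × 501) / (39.0 + 501) = 36.18 kΩ.
V_out = 13.8 × 36.18 / (696 + 36.18) = 13.8 × 36.18/732.2 = 0.682 V.
(Unloaded it would have been 0.732 V.)

V_out ≈ 0.682 V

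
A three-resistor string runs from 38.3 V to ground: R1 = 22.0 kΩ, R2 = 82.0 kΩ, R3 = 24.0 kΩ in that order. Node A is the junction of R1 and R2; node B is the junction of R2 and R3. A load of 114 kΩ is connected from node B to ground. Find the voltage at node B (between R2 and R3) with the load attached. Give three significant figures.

V ≈ 6.13 V

At node B, R3 is in parallel with the load: R3‖R_L = 19.83 kΩ.
Below node A the resistance is R2 + (R3‖R_L) = 101.8 kΩ, so V_A = 38.3 × 101.8/123.8 = 31.50 V.
Then V_B = V_A × (R3‖R_L)/(R2 + R3‖R_L) = 31.50 × 19.83/101.8 = 6.13 V.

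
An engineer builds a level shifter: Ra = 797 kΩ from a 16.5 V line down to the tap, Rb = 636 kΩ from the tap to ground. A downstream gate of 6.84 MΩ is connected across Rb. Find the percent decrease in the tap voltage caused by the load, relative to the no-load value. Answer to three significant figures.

The divider's output (Thévenin) resistance is Ra‖Rb = 353.7 kΩ.
Fractional drop under load = R_th/(R_th + R_L) = 353.7 / (353.7 + 6840) = 0.04917.
So the output falls by 4.92 %.

4.92 %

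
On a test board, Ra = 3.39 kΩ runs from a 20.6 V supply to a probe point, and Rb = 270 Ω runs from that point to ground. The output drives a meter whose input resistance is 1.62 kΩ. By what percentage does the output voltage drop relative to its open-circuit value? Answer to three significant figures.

13.4 %

Unloaded V = 20.6 × 270/3660 = 1.5197 V.
Loaded: Rb‖R_L = 231.4 Ω, giving V = 20.6 × 231.4/3621 = 1.3164 V.
Drop = (1.5197 − 1.3164) / 1.5197 = 13.4 %.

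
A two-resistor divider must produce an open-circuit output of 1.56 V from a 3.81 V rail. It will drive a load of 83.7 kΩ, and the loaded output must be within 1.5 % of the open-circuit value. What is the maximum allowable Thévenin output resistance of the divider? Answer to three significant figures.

Loading drop = R_th/(R_th + R_L) ≤ 0.0150, so R_th ≤ R_L · ε/(1−ε) = 83.7 kΩ × 0.0150/0.9850 = 1.27 kΩ.
(Any R1, R2 with R2/(R1+R2) = 0.409 and R1‖R2 ≤ 1.27 kΩ will meet the spec.)

R_th ≤ 1.27 kΩ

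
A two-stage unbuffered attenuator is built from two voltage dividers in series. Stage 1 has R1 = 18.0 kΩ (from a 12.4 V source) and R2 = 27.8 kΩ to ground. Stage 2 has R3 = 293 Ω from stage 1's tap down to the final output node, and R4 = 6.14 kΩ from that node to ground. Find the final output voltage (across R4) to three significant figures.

Stage 2 presents R3+R4 = 6433 Ω as a load on stage 1's tap.
Stage 1's lower leg becomes R2‖(R3+R4) = 5224 Ω, so V_mid = 12.4 × 5224/23220 = 2.789 V.
Stage 2 is itself unloaded: V_out = V_mid × R4/(R3+R4) = 2.789 × 6140/6433 = 2.66 V.

V_out ≈ 2.66 V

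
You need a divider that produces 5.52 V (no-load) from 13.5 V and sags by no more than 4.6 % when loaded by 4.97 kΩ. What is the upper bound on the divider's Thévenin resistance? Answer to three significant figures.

Loading drop = R_th/(R_th + R_L) ≤ 0.0460, so R_th ≤ R_L · ε/(1−ε) = 4.97 kΩ × 0.0460/0.9540 = 240 Ω.

R_th ≤ 240 Ω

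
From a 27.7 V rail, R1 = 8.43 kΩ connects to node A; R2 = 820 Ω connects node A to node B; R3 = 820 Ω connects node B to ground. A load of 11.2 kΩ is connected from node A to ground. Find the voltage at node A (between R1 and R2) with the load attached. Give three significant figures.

V ≈ 4.02 V

Below node A the series string R2+R3 = 1640 Ω sits in parallel with the 11200 Ω load: 1431 Ω.
V_A = 27.7 × 1431/(8430 + 1431) = 4.02 V.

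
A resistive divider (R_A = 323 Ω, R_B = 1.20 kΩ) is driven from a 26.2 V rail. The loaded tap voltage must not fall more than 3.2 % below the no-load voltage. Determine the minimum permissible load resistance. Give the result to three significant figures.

Output resistance R_th = R_A‖R_B = (323 × 1200)/1523 = 254.5 Ω.
The fractional drop is R_th/(R_th + R_L); requiring this ≤ 0.0320 gives R_L ≥ R_th(1/0.0320 − 1) = 254.5 × 30.25 = 7.70 kΩ.

R_L(min) ≈ 7.70 kΩ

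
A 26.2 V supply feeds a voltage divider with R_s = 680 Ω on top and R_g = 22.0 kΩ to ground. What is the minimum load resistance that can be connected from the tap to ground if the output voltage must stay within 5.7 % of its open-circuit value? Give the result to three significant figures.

Output resistance R_th = R_s‖R_g = (680 × 22000)/22680 = 659.6 Ω.
The fractional drop is R_th/(R_th + R_L); requiring this ≤ 0.0570 gives R_L ≥ R_th(1/0.0570 − 1) = 659.6 × 16.54 = 10.9 kΩ.

R_L(min) ≈ 10.9 kΩ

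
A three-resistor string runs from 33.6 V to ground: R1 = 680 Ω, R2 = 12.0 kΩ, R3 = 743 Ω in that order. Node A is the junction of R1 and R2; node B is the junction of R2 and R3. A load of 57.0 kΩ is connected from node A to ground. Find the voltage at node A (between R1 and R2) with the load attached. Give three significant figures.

V ≈ 31.5 V

Below node A the series string R2+R3 = 12740 Ω sits in parallel with the 57000 Ω load: 10410 Ω.
V_A = 33.6 × 10410/(680 + 10410) = 31.5 V.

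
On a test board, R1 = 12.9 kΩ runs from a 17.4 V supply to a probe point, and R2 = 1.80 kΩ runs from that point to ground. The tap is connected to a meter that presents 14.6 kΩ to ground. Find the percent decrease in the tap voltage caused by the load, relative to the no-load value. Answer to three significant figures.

The divider's output (Thévenin) resistance is R1‖R2 = 1.580 kΩ.
Fractional drop under load = R_th/(R_th + R_L) = 1.580 / (1.580 + 14.6) = 0.09763.
So the output falls by 9.76 %.

9.76 %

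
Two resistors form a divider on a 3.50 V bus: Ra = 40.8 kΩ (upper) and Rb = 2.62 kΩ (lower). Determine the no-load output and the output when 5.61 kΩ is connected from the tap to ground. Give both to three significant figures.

Open-circuit: V = 3.50 × 2.62/(40.8 + 2.62) = 0.211 V.
With the load, Rb becomes Rb‖R_L = 1.786 kΩ, so V = 3.50 × 1.786/42.59 = 0.147 V.

Unloaded: 0.211 V; loaded: 0.147 V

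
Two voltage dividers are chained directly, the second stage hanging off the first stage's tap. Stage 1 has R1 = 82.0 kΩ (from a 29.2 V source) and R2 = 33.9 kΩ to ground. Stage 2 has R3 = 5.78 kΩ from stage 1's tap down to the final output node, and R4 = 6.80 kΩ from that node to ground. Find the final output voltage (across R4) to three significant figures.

V_out ≈ 1.59 V

Stage 2 presents R3+R4 = 12.58 kΩ as a load on stage 1's tap.
Stage 1's lower leg becomes R2‖(R3+R4) = 9.175 kΩ, so V_mid = 29.2 × 9.175/91.18 = 2.938 V.
Stage 2 is itself unloaded: V_out = V_mid × R4/(R3+R4) = 2.938 × 6.80/12.58 = 1.59 V.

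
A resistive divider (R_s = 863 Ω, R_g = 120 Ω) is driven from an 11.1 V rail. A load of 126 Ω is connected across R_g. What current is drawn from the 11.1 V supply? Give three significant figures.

I ≈ 12.0 mA

R_g‖R_L = 61.46 Ω, so the source sees R_s + R_g‖R_L = 924.5 Ω.
I = 11.1 V / 924.5 Ω = 12.0 mA.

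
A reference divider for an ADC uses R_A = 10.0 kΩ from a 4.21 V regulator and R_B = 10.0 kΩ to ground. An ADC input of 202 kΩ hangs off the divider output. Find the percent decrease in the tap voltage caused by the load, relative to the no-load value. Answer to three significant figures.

2.42 %

The divider's output (Thévenin) resistance is R_A‖R_B = 5.000 kΩ.
Fractional drop under load = R_th/(R_th + R_L) = 5.000 / (5.000 + 202) = 0.02415.
So the output falls by 2.42 %.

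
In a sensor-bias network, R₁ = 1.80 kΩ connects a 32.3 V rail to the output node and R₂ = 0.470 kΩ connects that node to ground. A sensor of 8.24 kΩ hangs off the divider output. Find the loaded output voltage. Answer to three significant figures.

V_out ≈ 6.40 V

The load sits in parallel with R₂: R₂‖R_L = (470 × 8240) / (470 + 8240) = 444.6 Ω.
V_out = 32.3 × 444.6 / (1800 + 444.6) = 32.3 × 444.6/2245 = 6.40 V.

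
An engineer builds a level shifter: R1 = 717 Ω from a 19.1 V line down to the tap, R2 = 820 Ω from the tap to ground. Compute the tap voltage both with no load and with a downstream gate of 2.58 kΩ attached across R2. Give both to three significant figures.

Unloaded: 10.2 V; loaded: 8.87 V

Open-circuit: V = 19.1 × 820/(717 + 820) = 10.2 V.
With the load, R2 becomes R2‖R_L = 622.2 Ω, so V = 19.1 × 622.2/1339 = 8.87 V.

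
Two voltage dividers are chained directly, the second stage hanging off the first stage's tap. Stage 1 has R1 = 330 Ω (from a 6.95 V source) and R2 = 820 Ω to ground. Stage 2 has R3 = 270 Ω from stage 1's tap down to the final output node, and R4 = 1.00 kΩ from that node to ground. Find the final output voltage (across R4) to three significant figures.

V_out ≈ 3.29 V

Stage 2 presents R3+R4 = 1270 Ω as a load on stage 1's tap.
Stage 1's lower leg becomes R2‖(R3+R4) = 498.3 Ω, so V_mid = 6.95 × 498.3/828.3 = 4.181 V.
Stage 2 is itself unloaded: V_out = V_mid × R4/(R3+R4) = 4.181 × 1000/1270 = 3.29 V.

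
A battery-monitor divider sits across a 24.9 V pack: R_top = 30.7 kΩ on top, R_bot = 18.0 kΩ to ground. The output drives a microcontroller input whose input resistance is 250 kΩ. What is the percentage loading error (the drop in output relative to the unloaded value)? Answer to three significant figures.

The divider's output (Thévenin) resistance is R_top‖R_bot = 11.35 kΩ.
Fractional drop under load = R_th/(R_th + R_L) = 11.35 / (11.35 + 250) = 0.04342.
So the output falls by 4.34 %.

4.34 %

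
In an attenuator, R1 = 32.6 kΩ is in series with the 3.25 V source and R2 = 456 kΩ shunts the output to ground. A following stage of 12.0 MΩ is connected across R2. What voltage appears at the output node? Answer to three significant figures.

V_out ≈ 3.03 V

The load sits in parallel with R2: R2‖R_L = (456 × 12000) / (456 + 12000) = 439.3 kΩ.
V_out = 3.25 × 439.3 / (32.6 + 439.3) = 3.25 × 439.3/471.9 = 3.03 V.
(Unloaded it would have been 3.03 V.)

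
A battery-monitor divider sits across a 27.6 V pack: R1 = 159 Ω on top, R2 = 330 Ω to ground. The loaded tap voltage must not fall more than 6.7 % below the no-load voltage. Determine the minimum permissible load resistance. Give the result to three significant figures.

R_L(min) ≈ 1.49 kΩ

Output resistance R_th = R1‖R2 = (159 × 330)/489.0 = 107.3 Ω.
The fractional drop is R_th/(R_th + R_L); requiring this ≤ 0.0670 gives R_L ≥ R_th(1/0.0670 − 1) = 107.3 × 13.93 = 1.49 kΩ.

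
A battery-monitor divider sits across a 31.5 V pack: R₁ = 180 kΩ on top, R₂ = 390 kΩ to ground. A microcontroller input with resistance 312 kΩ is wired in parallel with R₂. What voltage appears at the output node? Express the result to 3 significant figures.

The load sits in parallel with R₂: R₂‖R_L = (390 × 312) / (390 + 312) = 173.3 kΩ.
V_out = 31.5 × 173.3 / (180 + 173.3) = 31.5 × 173.3/353.3 = 15.5 V.

V_out ≈ 15.5 V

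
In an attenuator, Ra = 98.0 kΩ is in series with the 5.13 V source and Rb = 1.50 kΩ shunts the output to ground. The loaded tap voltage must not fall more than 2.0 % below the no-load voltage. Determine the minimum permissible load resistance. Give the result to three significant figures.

R_L(min) ≈ 72.4 kΩ

Output resistance R_th = Ra‖Rb = (98.0 × 1.50)/99.50 = 1.477 kΩ.
The fractional drop is R_th/(R_th + R_L); requiring this ≤ 0.0200 gives R_L ≥ R_th(1/0.0200 − 1) = 1.477 × 49.00 = 72.4 kΩ.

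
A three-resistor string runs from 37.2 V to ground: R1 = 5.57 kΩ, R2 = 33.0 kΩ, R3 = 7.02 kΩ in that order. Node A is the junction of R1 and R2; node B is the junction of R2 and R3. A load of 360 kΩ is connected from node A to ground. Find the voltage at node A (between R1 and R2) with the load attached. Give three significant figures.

V ≈ 32.2 V

Below node A the series string R2+R3 = 40.02 kΩ sits in parallel with the 360 kΩ load: 36.02 kΩ.
V_A = 37.2 × 36.02/(5.57 + 36.02) = 32.2 V.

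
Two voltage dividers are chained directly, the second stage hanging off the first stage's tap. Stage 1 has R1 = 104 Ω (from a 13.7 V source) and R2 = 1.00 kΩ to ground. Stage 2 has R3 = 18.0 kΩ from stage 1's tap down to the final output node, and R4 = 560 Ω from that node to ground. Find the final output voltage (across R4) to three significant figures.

Stage 2 presents R3+R4 = 18560 Ω as a load on stage 1's tap.
Stage 1's lower leg becomes R2‖(R3+R4) = 948.9 Ω, so V_mid = 13.7 × 948.9/1053 = 12.35 V.
Stage 2 is itself unloaded: V_out = V_mid × R4/(R3+R4) = 12.35 × 560/18560 = 0.373 V.

V_out ≈ 0.373 V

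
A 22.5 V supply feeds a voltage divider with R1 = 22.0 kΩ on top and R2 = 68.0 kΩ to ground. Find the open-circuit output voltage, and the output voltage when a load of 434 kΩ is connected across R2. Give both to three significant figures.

Open-circuit: V = 22.5 × 68.0/(22.0 + 68.0) = 17.0 V.
With the load, R2 becomes R2‖R_L = 58.79 kΩ, so V = 22.5 × 58.79/80.79 = 16.4 V.

Unloaded: 17.0 V; loaded: 16.4 V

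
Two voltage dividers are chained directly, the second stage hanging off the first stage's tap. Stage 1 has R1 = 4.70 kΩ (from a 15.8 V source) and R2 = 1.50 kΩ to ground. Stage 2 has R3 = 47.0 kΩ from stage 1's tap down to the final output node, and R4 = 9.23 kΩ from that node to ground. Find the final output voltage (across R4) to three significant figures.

V_out ≈ 0.615 V

Stage 2 presents R3+R4 = 56.23 kΩ as a load on stage 1's tap.
Stage 1's lower leg becomes R2‖(R3+R4) = 1.461 kΩ, so V_mid = 15.8 × 1.461/6.161 = 3.747 V.
Stage 2 is itself unloaded: V_out = V_mid × R4/(R3+R4) = 3.747 × 9.23/56.23 = 0.615 V.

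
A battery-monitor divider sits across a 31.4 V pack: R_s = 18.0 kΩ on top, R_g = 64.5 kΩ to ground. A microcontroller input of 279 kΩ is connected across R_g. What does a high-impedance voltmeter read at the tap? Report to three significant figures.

V_out ≈ 23.4 V

The load sits in parallel with R_g: R_g‖R_L = (64.5 × 279) / (64.5 + 279) = 52.39 kΩ.
V_out = 31.4 × 52.39 / (18.0 + 52.39) = 31.4 × 52.39/70.39 = 23.4 V.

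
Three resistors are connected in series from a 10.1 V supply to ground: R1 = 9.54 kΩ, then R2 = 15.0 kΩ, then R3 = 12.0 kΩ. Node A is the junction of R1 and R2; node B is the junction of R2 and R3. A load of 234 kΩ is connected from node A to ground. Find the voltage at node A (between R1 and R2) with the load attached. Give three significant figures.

Below node A the series string R2+R3 = 27.00 kΩ sits in parallel with the 234 kΩ load: 24.21 kΩ.
V_A = 10.1 × 24.21/(9.54 + 24.21) = 7.24 V.

V ≈ 7.24 V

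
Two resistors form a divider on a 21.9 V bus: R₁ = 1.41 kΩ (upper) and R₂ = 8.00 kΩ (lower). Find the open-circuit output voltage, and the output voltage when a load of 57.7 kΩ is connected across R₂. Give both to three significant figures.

Open-circuit: V = 21.9 × 8.00/(1.41 + 8.00) = 18.6 V.
With the load, R₂ becomes R₂‖R_L = 7.026 kΩ, so V = 21.9 × 7.026/8.436 = 18.2 V.

Unloaded: 18.6 V; loaded: 18.2 V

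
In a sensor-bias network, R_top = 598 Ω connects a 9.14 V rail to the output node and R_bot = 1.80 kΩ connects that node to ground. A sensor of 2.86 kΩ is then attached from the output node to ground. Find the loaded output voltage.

V_out ≈ 5.93 V

The load sits in parallel with R_bot: R_bot‖R_L = (1800 × 2860) / (1800 + 2860) = 1105 Ω.
V_out = 9.14 × 1105 / (598 + 1105) = 9.14 × 1105/1703 = 5.93 V.
(Unloaded it would have been 6.86 V.)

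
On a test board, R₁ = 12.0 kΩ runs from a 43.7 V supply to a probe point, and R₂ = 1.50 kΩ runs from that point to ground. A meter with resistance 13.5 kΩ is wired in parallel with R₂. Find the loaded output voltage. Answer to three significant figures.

V_out ≈ 4.42 V

The load sits in parallel with R₂: R₂‖R_L = (1.50 × 13.5) / (1.50 + 13.5) = 1.350 kΩ.
V_out = 43.7 × 1.350 / (12.0 + 1.350) = 43.7 × 1.350/13.35 = 4.42 V.
(Unloaded it would have been 4.86 V.)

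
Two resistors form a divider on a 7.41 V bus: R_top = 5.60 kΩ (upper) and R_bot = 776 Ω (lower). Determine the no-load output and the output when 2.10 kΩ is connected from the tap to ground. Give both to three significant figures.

Unloaded: 0.902 V; loaded: 0.681 V

Open-circuit: V = 7.41 × 776/(5600 + 776) = 0.902 V.
With the load, R_bot becomes R_bot‖R_L = 566.6 Ω, so V = 7.41 × 566.6/6167 = 0.681 V.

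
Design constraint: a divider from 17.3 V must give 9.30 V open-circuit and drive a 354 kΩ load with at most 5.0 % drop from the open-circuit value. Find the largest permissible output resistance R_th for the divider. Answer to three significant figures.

R_th ≤ 18.6 kΩ

Loading drop = R_th/(R_th + R_L) ≤ 0.0500, so R_th ≤ R_L · ε/(1−ε) = 354 kΩ × 0.0500/0.9500 = 18.6 kΩ.
(Any R1, R2 with R2/(R1+R2) = 0.538 and R1‖R2 ≤ 18.6 kΩ will meet the spec.)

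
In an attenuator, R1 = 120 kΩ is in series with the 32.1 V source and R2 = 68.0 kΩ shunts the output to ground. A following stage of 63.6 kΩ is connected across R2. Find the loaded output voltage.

V_out ≈ 6.90 V

The load sits in parallel with R2: R2‖R_L = (68.0 × 63.6) / (68.0 + 63.6) = 32.86 kΩ.
V_out = 32.1 × 32.86 / (120 + 32.86) = 32.1 × 32.86/152.9 = 6.90 V.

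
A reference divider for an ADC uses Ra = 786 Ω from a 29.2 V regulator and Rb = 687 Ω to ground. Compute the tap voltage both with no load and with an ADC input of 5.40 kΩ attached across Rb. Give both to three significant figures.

Unloaded: 13.6 V; loaded: 12.8 V

Open-circuit: V = 29.2 × 687/(786 + 687) = 13.6 V.
With the load, Rb becomes Rb‖R_L = 609.5 Ω, so V = 29.2 × 609.5/1395 = 12.8 V.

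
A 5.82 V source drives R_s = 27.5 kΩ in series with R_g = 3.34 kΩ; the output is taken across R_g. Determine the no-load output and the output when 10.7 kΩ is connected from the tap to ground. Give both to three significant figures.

Open-circuit: V = 5.82 × 3.34/(27.5 + 3.34) = 0.630 V.
With the load, R_g becomes R_g‖R_L = 2.545 kΩ, so V = 5.82 × 2.545/30.05 = 0.493 V.

Unloaded: 0.630 V; loaded: 0.493 V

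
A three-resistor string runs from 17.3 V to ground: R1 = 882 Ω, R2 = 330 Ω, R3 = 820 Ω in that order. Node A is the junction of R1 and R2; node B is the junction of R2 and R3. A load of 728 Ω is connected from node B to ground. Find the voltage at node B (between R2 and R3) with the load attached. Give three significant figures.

At node B, R3 is in parallel with the load: R3‖R_L = 385.6 Ω.
Below node A the resistance is R2 + (R3‖R_L) = 715.6 Ω, so V_A = 17.3 × 715.6/1598 = 7.749 V.
Then V_B = V_A × (R3‖R_L)/(R2 + R3‖R_L) = 7.749 × 385.6/715.6 = 4.18 V.

V ≈ 4.18 V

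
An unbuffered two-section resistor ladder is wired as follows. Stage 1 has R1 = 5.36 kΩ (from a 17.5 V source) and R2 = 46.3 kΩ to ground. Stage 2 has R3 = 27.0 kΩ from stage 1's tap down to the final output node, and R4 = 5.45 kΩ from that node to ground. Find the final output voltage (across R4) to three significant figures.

V_out ≈ 2.29 V

Stage 2 presents R3+R4 = 32.45 kΩ as a load on stage 1's tap.
Stage 1's lower leg becomes R2‖(R3+R4) = 19.08 kΩ, so V_mid = 17.5 × 19.08/24.44 = 13.66 V.
Stage 2 is itself unloaded: V_out = V_mid × R4/(R3+R4) = 13.66 × 5.45/32.45 = 2.29 V.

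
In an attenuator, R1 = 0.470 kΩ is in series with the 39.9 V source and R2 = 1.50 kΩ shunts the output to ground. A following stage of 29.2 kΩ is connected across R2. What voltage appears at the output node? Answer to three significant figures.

The load sits in parallel with R2: R2‖R_L = (1500 × 29200) / (1500 + 29200) = 1427 Ω.
V_out = 39.9 × 1427 / (470 + 1427) = 39.9 × 1427/1897 = 30.0 V.
(Unloaded it would have been 30.4 V.)

V_out ≈ 30.0 V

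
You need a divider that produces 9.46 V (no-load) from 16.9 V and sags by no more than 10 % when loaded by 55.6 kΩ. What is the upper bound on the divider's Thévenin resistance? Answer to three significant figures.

Loading drop = R_th/(R_th + R_L) ≤ 0.100, so R_th ≤ R_L · ε/(1−ε) = 55.6 kΩ × 0.100/0.9000 = 6.18 kΩ.
(Any R1, R2 with R2/(R1+R2) = 0.560 and R1‖R2 ≤ 6.18 kΩ will meet the spec.)

R_th ≤ 6.18 kΩ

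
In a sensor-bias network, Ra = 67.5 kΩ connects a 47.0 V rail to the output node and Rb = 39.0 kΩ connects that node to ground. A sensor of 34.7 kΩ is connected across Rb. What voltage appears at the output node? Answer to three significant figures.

V_out ≈ 10.1 V

The load sits in parallel with Rb: Rb‖R_L = (39.0 × 34.7) / (39.0 + 34.7) = 18.36 kΩ.
V_out = 47.0 × 18.36 / (67.5 + 18.36) = 47.0 × 18.36/85.86 = 10.1 V.
(Unloaded it would have been 17.2 V.)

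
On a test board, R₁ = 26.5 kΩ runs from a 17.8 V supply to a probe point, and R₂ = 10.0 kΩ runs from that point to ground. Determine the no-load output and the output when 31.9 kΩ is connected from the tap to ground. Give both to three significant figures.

Unloaded: 4.88 V; loaded: 3.97 V

Open-circuit: V = 17.8 × 10.0/(26.5 + 10.0) = 4.88 V.
With the load, R₂ becomes R₂‖R_L = 7.613 kΩ, so V = 17.8 × 7.613/34.11 = 3.97 V.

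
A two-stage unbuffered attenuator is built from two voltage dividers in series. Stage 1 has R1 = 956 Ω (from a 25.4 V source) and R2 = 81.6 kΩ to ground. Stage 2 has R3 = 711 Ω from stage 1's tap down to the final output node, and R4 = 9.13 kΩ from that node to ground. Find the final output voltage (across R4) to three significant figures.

Stage 2 presents R3+R4 = 9841 Ω as a load on stage 1's tap.
Stage 1's lower leg becomes R2‖(R3+R4) = 8782 Ω, so V_mid = 25.4 × 8782/9738 = 22.91 V.
Stage 2 is itself unloaded: V_out = V_mid × R4/(R3+R4) = 22.91 × 9130/9841 = 21.3 V.

V_out ≈ 21.3 V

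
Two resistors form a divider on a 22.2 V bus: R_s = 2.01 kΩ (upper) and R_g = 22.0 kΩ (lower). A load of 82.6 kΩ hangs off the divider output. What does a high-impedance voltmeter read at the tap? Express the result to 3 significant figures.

The load sits in parallel with R_g: R_g‖R_L = (22.0 × 82.6) / (22.0 + 82.6) = 17.37 kΩ.
V_out = 22.2 × 17.37 / (2.01 + 17.37) = 22.2 × 17.37/19.38 = 19.9 V.

V_out ≈ 19.9 V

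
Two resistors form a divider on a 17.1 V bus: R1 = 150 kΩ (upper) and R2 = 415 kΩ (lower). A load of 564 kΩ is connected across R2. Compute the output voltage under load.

The load sits in parallel with R2: R2‖R_L = (415 × 564) / (415 + 564) = 239.1 kΩ.
V_out = 17.1 × 239.1 / (150 + 239.1) = 17.1 × 239.1/389.1 = 10.5 V.

V_out ≈ 10.5 V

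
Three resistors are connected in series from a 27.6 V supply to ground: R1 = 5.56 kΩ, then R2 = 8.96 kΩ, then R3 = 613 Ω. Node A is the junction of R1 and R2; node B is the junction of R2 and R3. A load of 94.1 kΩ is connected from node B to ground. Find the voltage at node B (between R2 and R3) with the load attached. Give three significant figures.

At node B, R3 is in parallel with the load: R3‖R_L = 609.0 Ω.
Below node A the resistance is R2 + (R3‖R_L) = 9569 Ω, so V_A = 27.6 × 9569/15130 = 17.46 V.
Then V_B = V_A × (R3‖R_L)/(R2 + R3‖R_L) = 17.46 × 609.0/9569 = 1.11 V.

V ≈ 1.11 V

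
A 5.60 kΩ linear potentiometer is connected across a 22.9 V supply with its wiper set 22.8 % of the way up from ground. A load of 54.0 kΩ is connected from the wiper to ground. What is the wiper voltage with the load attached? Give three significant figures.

The wiper splits the pot into (1−α)R = 4.323 kΩ above and αR = 1.277 kΩ below.
Lower section ‖ load = 1.247 kΩ.
V_wiper = 22.9 × 1.247/(4.323 + 1.247) = 5.13 V.

V ≈ 5.13 V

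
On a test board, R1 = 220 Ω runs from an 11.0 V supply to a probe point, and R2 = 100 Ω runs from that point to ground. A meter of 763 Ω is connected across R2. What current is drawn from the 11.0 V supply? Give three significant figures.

R2‖R_L = 88.41 Ω, so the source sees R1 + R2‖R_L = 308.4 Ω.
I = 11.0 V / 308.4 Ω = 35.7 mA.

I ≈ 35.7 mA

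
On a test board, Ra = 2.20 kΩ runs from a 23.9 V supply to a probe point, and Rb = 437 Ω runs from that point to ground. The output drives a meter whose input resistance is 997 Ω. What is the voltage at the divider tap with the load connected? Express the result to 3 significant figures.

The load sits in parallel with Rb: Rb‖R_L = (437 × 997) / (437 + 997) = 303.8 Ω.
V_out = 23.9 × 303.8 / (2200 + 303.8) = 23.9 × 303.8/2504 = 2.90 V.

V_out ≈ 2.90 V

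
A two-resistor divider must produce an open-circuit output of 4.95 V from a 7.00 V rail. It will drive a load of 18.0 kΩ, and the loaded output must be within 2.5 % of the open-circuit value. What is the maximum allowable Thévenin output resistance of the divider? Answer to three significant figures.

Loading drop = R_th/(R_th + R_L) ≤ 0.0250, so R_th ≤ R_L · ε/(1−ε) = 18.0 kΩ × 0.0250/0.9750 = 462 Ω.

R_th ≤ 462 Ω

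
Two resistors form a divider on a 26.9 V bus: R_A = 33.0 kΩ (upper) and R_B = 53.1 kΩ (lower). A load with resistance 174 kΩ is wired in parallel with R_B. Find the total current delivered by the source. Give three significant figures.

I ≈ 0.365 mA

R_B‖R_L = 40.68 kΩ, so the source sees R_A + R_B‖R_L = 73.68 kΩ.
I = 26.9 V / 73.68 kΩ = 0.365 mA.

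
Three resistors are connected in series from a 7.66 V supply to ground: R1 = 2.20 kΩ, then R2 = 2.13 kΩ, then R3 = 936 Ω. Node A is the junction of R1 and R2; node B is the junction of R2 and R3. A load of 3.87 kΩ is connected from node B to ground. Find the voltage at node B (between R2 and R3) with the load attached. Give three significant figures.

V ≈ 1.14 V

At node B, R3 is in parallel with the load: R3‖R_L = 753.7 Ω.
Below node A the resistance is R2 + (R3‖R_L) = 2884 Ω, so V_A = 7.66 × 2884/5084 = 4.345 V.
Then V_B = V_A × (R3‖R_L)/(R2 + R3‖R_L) = 4.345 × 753.7/2884 = 1.14 V.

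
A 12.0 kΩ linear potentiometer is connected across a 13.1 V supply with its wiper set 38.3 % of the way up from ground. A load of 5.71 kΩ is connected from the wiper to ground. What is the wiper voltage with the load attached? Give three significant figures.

The wiper splits the pot into (1−α)R = 7.404 kΩ above and αR = 4.596 kΩ below.
Lower section ‖ load = 2.546 kΩ.
V_wiper = 13.1 × 2.546/(7.404 + 2.546) = 3.35 V.

V ≈ 3.35 V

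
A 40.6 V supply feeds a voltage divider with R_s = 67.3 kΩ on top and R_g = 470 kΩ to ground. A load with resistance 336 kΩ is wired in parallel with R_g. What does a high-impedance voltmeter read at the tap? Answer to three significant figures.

V_out ≈ 30.2 V

The load sits in parallel with R_g: R_g‖R_L = (470 × 336) / (470 + 336) = 195.9 kΩ.
V_out = 40.6 × 195.9 / (67.3 + 195.9) = 40.6 × 195.9/263.2 = 30.2 V.
(Unloaded it would have been 35.5 V.)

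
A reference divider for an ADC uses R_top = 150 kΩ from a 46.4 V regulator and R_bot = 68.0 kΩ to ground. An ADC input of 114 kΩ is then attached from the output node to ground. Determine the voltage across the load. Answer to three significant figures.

V_out ≈ 10.3 V

The load sits in parallel with R_bot: R_bot‖R_L = (68.0 × 114) / (68.0 + 114) = 42.59 kΩ.
V_out = 46.4 × 42.59 / (150 + 42.59) = 46.4 × 42.59/192.6 = 10.3 V.
(Unloaded it would have been 14.5 V.)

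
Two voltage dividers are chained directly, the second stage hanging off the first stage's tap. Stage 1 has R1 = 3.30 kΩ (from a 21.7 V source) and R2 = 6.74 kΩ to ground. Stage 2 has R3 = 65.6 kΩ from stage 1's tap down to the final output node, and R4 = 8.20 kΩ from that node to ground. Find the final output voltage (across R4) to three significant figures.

Stage 2 presents R3+R4 = 73.80 kΩ as a load on stage 1's tap.
Stage 1's lower leg becomes R2‖(R3+R4) = 6.176 kΩ, so V_mid = 21.7 × 6.176/9.476 = 14.14 V.
Stage 2 is itself unloaded: V_out = V_mid × R4/(R3+R4) = 14.14 × 8.20/73.80 = 1.57 V.

V_out ≈ 1.57 V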